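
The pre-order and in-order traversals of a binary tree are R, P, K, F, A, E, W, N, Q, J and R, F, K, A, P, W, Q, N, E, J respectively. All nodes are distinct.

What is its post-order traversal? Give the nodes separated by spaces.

The first element of pre-order is the root; it splits in-order into left and right subtrees.
Root R: left subtree has 0 nodes { }, right has 9 {F, K, A, P, W, Q, N, E, J}.
  Root P: left subtree has 3 nodes {F, K, A}, right has 5 {W, Q, N, E, J}.
    Root K: left subtree has 1 node {F}, right has 1 {A}.
    Root E: left subtree has 3 nodes {W, Q, N}, right has 1 {J}.
      Root W: left subtree has 0 nodes { }, right has 2 {Q, N}.
        Root N: left subtree has 1 node {Q}, right has 0 { }.

F A K Q N W J E P R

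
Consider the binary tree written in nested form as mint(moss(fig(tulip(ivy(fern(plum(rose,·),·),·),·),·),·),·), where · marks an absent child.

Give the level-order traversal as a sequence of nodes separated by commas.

mint, moss, fig, tulip, ivy, fern, plum, rose

Level-order visits nodes level by level from the root, left to right within each level.
Level 0: mint
Level 1: moss
Level 2: fig
Level 3: tulip
Level 4: ivy
Level 5: fern
Level 6: plum
Level 7: rose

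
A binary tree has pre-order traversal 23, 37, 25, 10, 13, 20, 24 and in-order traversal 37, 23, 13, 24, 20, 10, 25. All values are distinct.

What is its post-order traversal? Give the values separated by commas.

37, 24, 20, 13, 10, 25, 23

The first element of pre-order is the root; it splits in-order into left and right subtrees.
Root 23: left subtree has 1 node {37}, right has 5 {13, 24, 20, 10, 25}.
  Root 25: left subtree has 4 nodes {13, 24, 20, 10}, right has 0 { }.
    Root 10: left subtree has 3 nodes {13, 24, 20}, right has 0 { }.
      Root 13: left subtree has 0 nodes { }, right has 2 {24, 20}.
        Root 20: left subtree has 1 node {24}, right has 0 { }.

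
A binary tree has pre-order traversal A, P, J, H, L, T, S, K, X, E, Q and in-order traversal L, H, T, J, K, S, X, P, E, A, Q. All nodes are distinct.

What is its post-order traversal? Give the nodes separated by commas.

L, T, H, K, X, S, J, E, P, Q, A

The first element of pre-order is the root; it splits in-order into left and right subtrees.
Root A: left subtree has 9 nodes {L, H, T, J, K, S, X, P, E}, right has 1 {Q}.
  Root P: left subtree has 7 nodes {L, H, T, J, K, S, X}, right has 1 {E}.
    Root J: left subtree has 3 nodes {L, H, T}, right has 3 {K, S, X}.
      Root H: left subtree has 1 node {L}, right has 1 {T}.
      Root S: left subtree has 1 node {K}, right has 1 {X}.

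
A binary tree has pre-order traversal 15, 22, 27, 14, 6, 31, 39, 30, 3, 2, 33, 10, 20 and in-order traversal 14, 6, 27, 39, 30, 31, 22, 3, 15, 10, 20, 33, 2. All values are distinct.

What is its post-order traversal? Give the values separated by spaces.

The first element of pre-order is the root; it splits in-order into left and right subtrees.
Root 15: left subtree has 8 nodes {14, 6, 27, 39, 30, 31, 22, 3}, right has 4 {10, 20, 33, 2}.
  Root 22: left subtree has 6 nodes {14, 6, 27, 39, 30, 31}, right has 1 {3}.
    Root 27: left subtree has 2 nodes {14, 6}, right has 3 {39, 30, 31}.
      Root 14: left subtree has 0 nodes { }, right has 1 {6}.
      Root 31: left subtree has 2 nodes {39, 30}, right has 0 { }.
        Root 39: left subtree has 0 nodes { }, right has 1 {30}.
  Root 2: left subtree has 3 nodes {10, 20, 33}, right has 0 { }.
    Root 33: left subtree has 2 nodes {10, 20}, right has 0 { }.
      Root 10: left subtree has 0 nodes { }, right has 1 {20}.

6 14 30 39 31 27 3 22 20 10 33 2 15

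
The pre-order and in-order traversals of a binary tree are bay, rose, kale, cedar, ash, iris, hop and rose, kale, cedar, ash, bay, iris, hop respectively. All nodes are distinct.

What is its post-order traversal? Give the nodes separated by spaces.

ash cedar kale rose hop iris bay

The first element of pre-order is the root; it splits in-order into left and right subtrees.
Root bay: left subtree has 4 nodes {rose, kale, cedar, ash}, right has 2 {iris, hop}.
  Root rose: left subtree has 0 nodes { }, right has 3 {kale, cedar, ash}.
    Root kale: left subtree has 0 nodes { }, right has 2 {cedar, ash}.
      Root cedar: left subtree has 0 nodes { }, right has 1 {ash}.
  Root iris: left subtree has 0 nodes { }, right has 1 {hop}.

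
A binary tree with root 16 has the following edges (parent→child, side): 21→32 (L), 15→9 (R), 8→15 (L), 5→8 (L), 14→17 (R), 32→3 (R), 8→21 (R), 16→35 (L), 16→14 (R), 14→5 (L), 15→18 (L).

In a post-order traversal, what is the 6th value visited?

Post-order visits the left subtree, then the right subtree, then the node.
At 16: go left to 35.
  35 is a leaf — visit 35.
At 16: go right to 14.
  At 14: go left to 5.
    At 5: go left to 8.
      At 8: go left to 15.
        At 15: go left to 18.
          18 is a leaf — visit 18.
        At 15: go right to 9.
          9 is a leaf — visit 9.
        Visit 15.
      At 8: go right to 21.
        At 21: go left to 32.
          At 32: no left child.
          At 32: go right to 3.
            3 is a leaf — visit 3.
          Visit 32.
        At 21: no right child.
        Visit 21.
      Visit 8.
    At 5: no right child.
    Visit 5.
  At 14: go right to 17.
    17 is a leaf — visit 17.
  Visit 14.
Visit 16.
Full post-order sequence: 35, 18, 9, 15, 3, 32, 21, 8, 5, 17, 14, 16.

32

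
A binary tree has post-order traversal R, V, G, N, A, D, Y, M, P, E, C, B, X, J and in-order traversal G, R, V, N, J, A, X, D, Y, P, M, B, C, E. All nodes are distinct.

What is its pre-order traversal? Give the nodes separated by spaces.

J N G V R X A B P Y D M C E

The last element of post-order is the root; it splits in-order into left and right subtrees.
Root J: left subtree has 4 nodes {G, R, V, N}, right has 9 {A, X, D, Y, P, M, B, C, E}.
  Root N: left subtree has 3 nodes {G, R, V}, right has 0 { }.
    Root G: left subtree has 0 nodes { }, right has 2 {R, V}.
      Root V: left subtree has 1 node {R}, right has 0 { }.
  Root X: left subtree has 1 node {A}, right has 7 {D, Y, P, M, B, C, E}.
    Root B: left subtree has 4 nodes {D, Y, P, M}, right has 2 {C, E}.
      Root P: left subtree has 2 nodes {D, Y}, right has 1 {M}.
        Root Y: left subtree has 1 node {D}, right has 0 { }.
      Root C: left subtree has 0 nodes { }, right has 1 {E}.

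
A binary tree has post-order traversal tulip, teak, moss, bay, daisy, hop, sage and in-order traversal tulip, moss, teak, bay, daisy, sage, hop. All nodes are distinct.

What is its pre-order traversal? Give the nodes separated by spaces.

The last element of post-order is the root; it splits in-order into left and right subtrees.
Root sage: left subtree has 5 nodes {tulip, moss, teak, bay, daisy}, right has 1 {hop}.
  Root daisy: left subtree has 4 nodes {tulip, moss, teak, bay}, right has 0 { }.
    Root bay: left subtree has 3 nodes {tulip, moss, teak}, right has 0 { }.
      Root moss: left subtree has 1 node {tulip}, right has 1 {teak}.

sage daisy bay moss tulip teak hop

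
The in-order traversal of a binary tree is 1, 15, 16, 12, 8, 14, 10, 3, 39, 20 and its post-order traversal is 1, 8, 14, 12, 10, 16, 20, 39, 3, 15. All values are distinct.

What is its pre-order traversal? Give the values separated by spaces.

15 1 3 16 10 12 14 8 39 20

The last element of post-order is the root; it splits in-order into left and right subtrees.
Root 15: left subtree has 1 node {1}, right has 8 {16, 12, 8, 14, 10, 3, 39, 20}.
  Root 3: left subtree has 5 nodes {16, 12, 8, 14, 10}, right has 2 {39, 20}.
    Root 16: left subtree has 0 nodes { }, right has 4 {12, 8, 14, 10}.
      Root 10: left subtree has 3 nodes {12, 8, 14}, right has 0 { }.
        Root 12: left subtree has 0 nodes { }, right has 2 {8, 14}.
          Root 14: left subtree has 1 node {8}, right has 0 { }.
    Root 39: left subtree has 0 nodes { }, right has 1 {20}.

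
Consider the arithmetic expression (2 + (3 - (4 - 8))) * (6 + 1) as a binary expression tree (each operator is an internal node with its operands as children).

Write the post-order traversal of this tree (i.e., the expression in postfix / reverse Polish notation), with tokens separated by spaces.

Post-order on an expression tree gives postfix notation: for each operator, emit left operand, right operand, then the operator.

2 3 4 8 - - + 6 1 + *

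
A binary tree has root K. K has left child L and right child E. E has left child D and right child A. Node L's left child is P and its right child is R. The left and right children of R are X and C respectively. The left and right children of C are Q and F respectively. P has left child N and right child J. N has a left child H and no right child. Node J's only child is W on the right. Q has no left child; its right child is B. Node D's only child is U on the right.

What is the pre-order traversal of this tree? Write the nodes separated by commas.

K, L, P, N, H, J, W, R, X, C, Q, B, F, E, D, U, A

Pre-order visits the node, then its left subtree, then its right subtree.
Visit K.
At K: go left to L.
  Visit L.
  At L: go left to P.
    Visit P.
    At P: go left to N.
      Visit N.
      At N: go left to H.
        H is a leaf — visit H.
      At N: no right child.
    At P: go right to J.
      Visit J.
      At J: no left child.
      At J: go right to W.
        W is a leaf — visit W.
  At L: go right to R.
    Visit R.
    At R: go left to X.
      X is a leaf — visit X.
    At R: go right to C.
      Visit C.
      At C: go left to Q.
        Visit Q.
        At Q: no left child.
        At Q: go right to B.
          B is a leaf — visit B.
      At C: go right to F.
        F is a leaf — visit F.
At K: go right to E.
  Visit E.
  At E: go left to D.
    Visit D.
    At D: no left child.
    At D: go right to U.
      U is a leaf — visit U.
  At E: go right to A.
    A is a leaf — visit A.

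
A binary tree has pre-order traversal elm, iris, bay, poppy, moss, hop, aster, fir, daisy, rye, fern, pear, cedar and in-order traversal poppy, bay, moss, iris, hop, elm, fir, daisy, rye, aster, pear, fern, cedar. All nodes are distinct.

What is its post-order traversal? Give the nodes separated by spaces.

poppy moss bay hop iris rye daisy fir pear cedar fern aster elm

The first element of pre-order is the root; it splits in-order into left and right subtrees.
Root elm: left subtree has 5 nodes {poppy, bay, moss, iris, hop}, right has 7 {fir, daisy, rye, aster, pear, fern, cedar}.
  Root iris: left subtree has 3 nodes {poppy, bay, moss}, right has 1 {hop}.
    Root bay: left subtree has 1 node {poppy}, right has 1 {moss}.
  Root aster: left subtree has 3 nodes {fir, daisy, rye}, right has 3 {pear, fern, cedar}.
    Root fir: left subtree has 0 nodes { }, right has 2 {daisy, rye}.
      Root daisy: left subtree has 0 nodes { }, right has 1 {rye}.
    Root fern: left subtree has 1 node {pear}, right has 1 {cedar}.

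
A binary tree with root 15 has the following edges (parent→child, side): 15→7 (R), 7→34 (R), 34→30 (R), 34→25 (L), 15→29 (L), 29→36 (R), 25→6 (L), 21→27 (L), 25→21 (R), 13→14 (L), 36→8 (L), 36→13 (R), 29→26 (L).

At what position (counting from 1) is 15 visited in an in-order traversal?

7

In-order visits the left subtree, then the node, then the right subtree.
At 15: go left to 29.
  At 29: go left to 26.
    26 is a leaf — visit 26.
  Visit 29.
  At 29: go right to 36.
    At 36: go left to 8.
      8 is a leaf — visit 8.
    Visit 36.
    At 36: go right to 13.
      At 13: go left to 14.
        14 is a leaf — visit 14.
      Visit 13.
      At 13: no right child.
Visit 15.
At 15: go right to 7.
  At 7: no left child.
  Visit 7.
  At 7: go right to 34.
    At 34: go left to 25.
      At 25: go left to 6.
        6 is a leaf — visit 6.
      Visit 25.
      At 25: go right to 21.
        At 21: go left to 27.
          27 is a leaf — visit 27.
        Visit 21.
        At 21: no right child.
    Visit 34.
    At 34: go right to 30.
      30 is a leaf — visit 30.
Full in-order sequence: 26, 29, 8, 36, 14, 13, 15, 7, 6, 25, 27, 21, 34, 30.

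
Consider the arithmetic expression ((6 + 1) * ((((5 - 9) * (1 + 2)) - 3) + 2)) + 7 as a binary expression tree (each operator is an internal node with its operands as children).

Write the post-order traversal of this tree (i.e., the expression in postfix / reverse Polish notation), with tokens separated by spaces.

Post-order on an expression tree gives postfix notation: for each operator, emit left operand, right operand, then the operator.

6 1 + 5 9 - 1 2 + * 3 - 2 + * 7 +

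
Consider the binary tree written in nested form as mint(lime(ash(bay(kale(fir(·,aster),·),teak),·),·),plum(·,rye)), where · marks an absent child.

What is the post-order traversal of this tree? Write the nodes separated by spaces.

Post-order visits the left subtree, then the right subtree, then the node.
At mint: go left to lime.
  At lime: go left to ash.
    At ash: go left to bay.
      At bay: go left to kale.
        At kale: go left to fir.
          At fir: no left child.
          At fir: go right to aster.
            aster is a leaf — visit aster.
          Visit fir.
        At kale: no right child.
        Visit kale.
      At bay: go right to teak.
        teak is a leaf — visit teak.
      Visit bay.
    At ash: no right child.
    Visit ash.
  At lime: no right child.
  Visit lime.
At mint: go right to plum.
  At plum: no left child.
  At plum: go right to rye.
    rye is a leaf — visit rye.
  Visit plum.
Visit mint.

aster fir kale teak bay ash lime rye plum mint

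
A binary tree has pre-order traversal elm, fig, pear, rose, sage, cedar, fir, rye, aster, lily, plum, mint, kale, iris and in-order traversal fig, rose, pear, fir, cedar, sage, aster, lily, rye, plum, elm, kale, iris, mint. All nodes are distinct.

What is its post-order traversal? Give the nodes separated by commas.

The first element of pre-order is the root; it splits in-order into left and right subtrees.
Root elm: left subtree has 10 nodes {fig, rose, pear, fir, cedar, sage, aster, lily, rye, plum}, right has 3 {kale, iris, mint}.
  Root fig: left subtree has 0 nodes { }, right has 9 {rose, pear, fir, cedar, sage, aster, lily, rye, plum}.
    Root pear: left subtree has 1 node {rose}, right has 7 {fir, cedar, sage, aster, lily, rye, plum}.
      Root sage: left subtree has 2 nodes {fir, cedar}, right has 4 {aster, lily, rye, plum}.
        Root cedar: left subtree has 1 node {fir}, right has 0 { }.
        Root rye: left subtree has 2 nodes {aster, lily}, right has 1 {plum}.
          Root aster: left subtree has 0 nodes { }, right has 1 {lily}.
  Root mint: left subtree has 2 nodes {kale, iris}, right has 0 { }.
    Root kale: left subtree has 0 nodes { }, right has 1 {iris}.

rose, fir, cedar, lily, aster, plum, rye, sage, pear, fig, iris, kale, mint, elm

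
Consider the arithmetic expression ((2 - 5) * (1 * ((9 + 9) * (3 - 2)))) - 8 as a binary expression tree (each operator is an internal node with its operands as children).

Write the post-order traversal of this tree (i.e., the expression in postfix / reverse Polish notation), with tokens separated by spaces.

Post-order on an expression tree gives postfix notation: for each operator, emit left operand, right operand, then the operator.

2 5 - 1 9 9 + 3 2 - * * * 8 -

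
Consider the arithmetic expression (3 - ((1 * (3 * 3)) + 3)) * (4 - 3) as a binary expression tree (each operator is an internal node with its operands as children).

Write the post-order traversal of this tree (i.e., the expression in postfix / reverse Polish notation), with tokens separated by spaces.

Post-order on an expression tree gives postfix notation: for each operator, emit left operand, right operand, then the operator.

3 1 3 3 * * 3 + - 4 3 - *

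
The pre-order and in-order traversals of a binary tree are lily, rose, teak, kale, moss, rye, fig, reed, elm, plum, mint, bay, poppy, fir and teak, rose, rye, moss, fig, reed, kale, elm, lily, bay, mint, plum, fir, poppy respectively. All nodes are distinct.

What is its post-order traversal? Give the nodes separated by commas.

teak, rye, reed, fig, moss, elm, kale, rose, bay, mint, fir, poppy, plum, lily

The first element of pre-order is the root; it splits in-order into left and right subtrees.
Root lily: left subtree has 8 nodes {teak, rose, rye, moss, fig, reed, kale, elm}, right has 5 {bay, mint, plum, fir, poppy}.
  Root rose: left subtree has 1 node {teak}, right has 6 {rye, moss, fig, reed, kale, elm}.
    Root kale: left subtree has 4 nodes {rye, moss, fig, reed}, right has 1 {elm}.
      Root moss: left subtree has 1 node {rye}, right has 2 {fig, reed}.
        Root fig: left subtree has 0 nodes { }, right has 1 {reed}.
  Root plum: left subtree has 2 nodes {bay, mint}, right has 2 {fir, poppy}.
    Root mint: left subtree has 1 node {bay}, right has 0 { }.
    Root poppy: left subtree has 1 node {fir}, right has 0 { }.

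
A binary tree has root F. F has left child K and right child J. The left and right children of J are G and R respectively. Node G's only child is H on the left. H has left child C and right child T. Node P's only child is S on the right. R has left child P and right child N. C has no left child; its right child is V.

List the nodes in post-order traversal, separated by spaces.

Post-order visits the left subtree, then the right subtree, then the node.
At F: go left to K.
  K is a leaf — visit K.
At F: go right to J.
  At J: go left to G.
    At G: go left to H.
      At H: go left to C.
        At C: no left child.
        At C: go right to V.
          V is a leaf — visit V.
        Visit C.
      At H: go right to T.
        T is a leaf — visit T.
      Visit H.
    At G: no right child.
    Visit G.
  At J: go right to R.
    At R: go left to P.
      At P: no left child.
      At P: go right to S.
        S is a leaf — visit S.
      Visit P.
    At R: go right to N.
      N is a leaf — visit N.
    Visit R.
  Visit J.
Visit F.

K V C T H G S P N R J F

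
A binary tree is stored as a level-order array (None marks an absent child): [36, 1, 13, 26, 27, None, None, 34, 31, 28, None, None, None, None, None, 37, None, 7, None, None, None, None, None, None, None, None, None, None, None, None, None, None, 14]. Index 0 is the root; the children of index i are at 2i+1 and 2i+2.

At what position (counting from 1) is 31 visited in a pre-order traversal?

7

Pre-order visits the node, then its left subtree, then its right subtree.
Visit 36.
At 36: go left to 1.
  Visit 1.
  At 1: go left to 26.
    Visit 26.
    At 26: go left to 34.
      Visit 34.
      At 34: go left to 37.
        Visit 37.
        At 37: no left child.
        At 37: go right to 14.
          14 is a leaf — visit 14.
      At 34: no right child.
    At 26: go right to 31.
      Visit 31.
      At 31: go left to 7.
        7 is a leaf — visit 7.
      At 31: no right child.
  At 1: go right to 27.
    Visit 27.
    At 27: go left to 28.
      28 is a leaf — visit 28.
    At 27: no right child.
At 36: go right to 13.
  13 is a leaf — visit 13.
Full pre-order sequence: 36, 1, 26, 34, 37, 14, 31, 7, 27, 28, 13.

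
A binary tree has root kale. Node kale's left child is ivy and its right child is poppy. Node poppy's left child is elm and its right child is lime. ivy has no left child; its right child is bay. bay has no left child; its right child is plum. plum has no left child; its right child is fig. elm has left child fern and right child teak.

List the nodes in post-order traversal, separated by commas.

fig, plum, bay, ivy, fern, teak, elm, lime, poppy, kale

Post-order visits the left subtree, then the right subtree, then the node.
At kale: go left to ivy.
  At ivy: no left child.
  At ivy: go right to bay.
    At bay: no left child.
    At bay: go right to plum.
      At plum: no left child.
      At plum: go right to fig.
        fig is a leaf — visit fig.
      Visit plum.
    Visit bay.
  Visit ivy.
At kale: go right to poppy.
  At poppy: go left to elm.
    At elm: go left to fern.
      fern is a leaf — visit fern.
    At elm: go right to teak.
      teak is a leaf — visit teak.
    Visit elm.
  At poppy: go right to lime.
    lime is a leaf — visit lime.
  Visit poppy.
Visit kale.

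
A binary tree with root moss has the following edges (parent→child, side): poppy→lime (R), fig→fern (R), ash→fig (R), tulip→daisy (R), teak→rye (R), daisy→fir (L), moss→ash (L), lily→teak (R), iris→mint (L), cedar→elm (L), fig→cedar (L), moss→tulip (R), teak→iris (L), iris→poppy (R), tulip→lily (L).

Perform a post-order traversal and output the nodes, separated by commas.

Post-order visits the left subtree, then the right subtree, then the node.
At moss: go left to ash.
  At ash: no left child.
  At ash: go right to fig.
    At fig: go left to cedar.
      At cedar: go left to elm.
        elm is a leaf — visit elm.
      At cedar: no right child.
      Visit cedar.
    At fig: go right to fern.
      fern is a leaf — visit fern.
    Visit fig.
  Visit ash.
At moss: go right to tulip.
  At tulip: go left to lily.
    At lily: no left child.
    At lily: go right to teak.
      At teak: go left to iris.
        At iris: go left to mint.
          mint is a leaf — visit mint.
        At iris: go right to poppy.
          At poppy: no left child.
          At poppy: go right to lime.
            lime is a leaf — visit lime.
          Visit poppy.
        Visit iris.
      At teak: go right to rye.
        rye is a leaf — visit rye.
      Visit teak.
    Visit lily.
  At tulip: go right to daisy.
    At daisy: go left to fir.
      fir is a leaf — visit fir.
    At daisy: no right child.
    Visit daisy.
  Visit tulip.
Visit moss.

elm, cedar, fern, fig, ash, mint, lime, poppy, iris, rye, teak, lily, fir, daisy, tulip, moss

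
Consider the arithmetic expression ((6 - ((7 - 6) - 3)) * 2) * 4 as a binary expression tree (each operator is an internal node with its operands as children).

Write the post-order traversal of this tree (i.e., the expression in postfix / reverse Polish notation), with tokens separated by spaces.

Post-order on an expression tree gives postfix notation: for each operator, emit left operand, right operand, then the operator.

6 7 6 - 3 - - 2 * 4 *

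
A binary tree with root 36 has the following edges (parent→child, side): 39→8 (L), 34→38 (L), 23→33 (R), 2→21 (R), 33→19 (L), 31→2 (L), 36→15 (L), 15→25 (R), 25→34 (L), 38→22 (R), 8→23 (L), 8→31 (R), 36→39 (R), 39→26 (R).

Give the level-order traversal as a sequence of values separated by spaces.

Level-order visits nodes level by level from the root, left to right within each level.
Level 0: 36
Level 1: 15, 39
Level 2: 25, 8, 26
Level 3: 34, 23, 31
Level 4: 38, 33, 2
Level 5: 22, 19, 21

36 15 39 25 8 26 34 23 31 38 33 2 22 19 21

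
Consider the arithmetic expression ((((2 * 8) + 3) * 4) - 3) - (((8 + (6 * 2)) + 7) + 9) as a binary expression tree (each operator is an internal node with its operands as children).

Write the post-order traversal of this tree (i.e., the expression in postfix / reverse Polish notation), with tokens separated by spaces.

Post-order on an expression tree gives postfix notation: for each operator, emit left operand, right operand, then the operator.

2 8 * 3 + 4 * 3 - 8 6 2 * + 7 + 9 + -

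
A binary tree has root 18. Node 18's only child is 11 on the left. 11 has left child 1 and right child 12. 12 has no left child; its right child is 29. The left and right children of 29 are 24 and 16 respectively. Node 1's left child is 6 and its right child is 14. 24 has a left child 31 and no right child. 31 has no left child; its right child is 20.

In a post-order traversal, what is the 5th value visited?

Post-order visits the left subtree, then the right subtree, then the node.
At 18: go left to 11.
  At 11: go left to 1.
    At 1: go left to 6.
      6 is a leaf — visit 6.
    At 1: go right to 14.
      14 is a leaf — visit 14.
    Visit 1.
  At 11: go right to 12.
    At 12: no left child.
    At 12: go right to 29.
      At 29: go left to 24.
        At 24: go left to 31.
          At 31: no left child.
          At 31: go right to 20.
            20 is a leaf — visit 20.
          Visit 31.
        At 24: no right child.
        Visit 24.
      At 29: go right to 16.
        16 is a leaf — visit 16.
      Visit 29.
    Visit 12.
  Visit 11.
At 18: no right child.
Visit 18.
Full post-order sequence: 6, 14, 1, 20, 31, 24, 16, 29, 12, 11, 18.

31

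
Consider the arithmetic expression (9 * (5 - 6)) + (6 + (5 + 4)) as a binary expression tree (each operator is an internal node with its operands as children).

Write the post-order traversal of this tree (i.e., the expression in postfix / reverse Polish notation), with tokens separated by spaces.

Post-order on an expression tree gives postfix notation: for each operator, emit left operand, right operand, then the operator.

9 5 6 - * 6 5 4 + + +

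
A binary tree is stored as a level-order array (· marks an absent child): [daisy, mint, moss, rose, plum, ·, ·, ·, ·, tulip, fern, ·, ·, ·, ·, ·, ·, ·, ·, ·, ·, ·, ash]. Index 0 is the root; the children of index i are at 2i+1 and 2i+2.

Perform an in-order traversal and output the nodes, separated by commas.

In-order visits the left subtree, then the node, then the right subtree.
At daisy: go left to mint.
  At mint: go left to rose.
    rose is a leaf — visit rose.
  Visit mint.
  At mint: go right to plum.
    At plum: go left to tulip.
      tulip is a leaf — visit tulip.
    Visit plum.
    At plum: go right to fern.
      At fern: no left child.
      Visit fern.
      At fern: go right to ash.
        ash is a leaf — visit ash.
Visit daisy.
At daisy: go right to moss.
  moss is a leaf — visit moss.

rose, mint, tulip, plum, fern, ash, daisy, moss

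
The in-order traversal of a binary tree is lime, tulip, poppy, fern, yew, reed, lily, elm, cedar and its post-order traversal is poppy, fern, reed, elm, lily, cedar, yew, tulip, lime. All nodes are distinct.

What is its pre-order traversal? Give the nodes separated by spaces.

lime tulip yew fern poppy cedar lily reed elm

The last element of post-order is the root; it splits in-order into left and right subtrees.
Root lime: left subtree has 0 nodes { }, right has 8 {tulip, poppy, fern, yew, reed, lily, elm, cedar}.
  Root tulip: left subtree has 0 nodes { }, right has 7 {poppy, fern, yew, reed, lily, elm, cedar}.
    Root yew: left subtree has 2 nodes {poppy, fern}, right has 4 {reed, lily, elm, cedar}.
      Root fern: left subtree has 1 node {poppy}, right has 0 { }.
      Root cedar: left subtree has 3 nodes {reed, lily, elm}, right has 0 { }.
        Root lily: left subtree has 1 node {reed}, right has 1 {elm}.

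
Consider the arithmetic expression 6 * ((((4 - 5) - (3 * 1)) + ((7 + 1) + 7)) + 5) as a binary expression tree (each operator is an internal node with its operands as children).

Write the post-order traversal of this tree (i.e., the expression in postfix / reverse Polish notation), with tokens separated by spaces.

6 4 5 - 3 1 * - 7 1 + 7 + + 5 + *

Post-order on an expression tree gives postfix notation: for each operator, emit left operand, right operand, then the operator.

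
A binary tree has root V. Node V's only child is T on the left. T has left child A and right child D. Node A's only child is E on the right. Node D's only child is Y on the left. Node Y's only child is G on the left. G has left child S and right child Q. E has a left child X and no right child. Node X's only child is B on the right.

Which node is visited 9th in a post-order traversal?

Post-order visits the left subtree, then the right subtree, then the node.
At V: go left to T.
  At T: go left to A.
    At A: no left child.
    At A: go right to E.
      At E: go left to X.
        At X: no left child.
        At X: go right to B.
          B is a leaf — visit B.
        Visit X.
      At E: no right child.
      Visit E.
    Visit A.
  At T: go right to D.
    At D: go left to Y.
      At Y: go left to G.
        At G: go left to S.
          S is a leaf — visit S.
        At G: go right to Q.
          Q is a leaf — visit Q.
        Visit G.
      At Y: no right child.
      Visit Y.
    At D: no right child.
    Visit D.
  Visit T.
At V: no right child.
Visit V.
Full post-order sequence: B, X, E, A, S, Q, G, Y, D, T, V.

D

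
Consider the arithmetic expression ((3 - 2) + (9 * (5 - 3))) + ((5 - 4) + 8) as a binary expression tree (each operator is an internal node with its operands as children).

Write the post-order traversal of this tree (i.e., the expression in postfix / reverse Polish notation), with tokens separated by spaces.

3 2 - 9 5 3 - * + 5 4 - 8 + +

Post-order on an expression tree gives postfix notation: for each operator, emit left operand, right operand, then the operator.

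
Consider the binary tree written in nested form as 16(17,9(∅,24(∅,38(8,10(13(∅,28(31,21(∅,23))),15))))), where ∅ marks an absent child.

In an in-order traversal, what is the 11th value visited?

23

In-order visits the left subtree, then the node, then the right subtree.
At 16: go left to 17.
  17 is a leaf — visit 17.
Visit 16.
At 16: go right to 9.
  At 9: no left child.
  Visit 9.
  At 9: go right to 24.
    At 24: no left child.
    Visit 24.
    At 24: go right to 38.
      At 38: go left to 8.
        8 is a leaf — visit 8.
      Visit 38.
      At 38: go right to 10.
        At 10: go left to 13.
          At 13: no left child.
          Visit 13.
          At 13: go right to 28.
            At 28: go left to 31.
              31 is a leaf — visit 31.
            Visit 28.
            At 28: go right to 21.
              At 21: no left child.
              Visit 21.
              At 21: go right to 23.
                23 is a leaf — visit 23.
        Visit 10.
        At 10: go right to 15.
          15 is a leaf — visit 15.
Full in-order sequence: 17, 16, 9, 24, 8, 38, 13, 31, 28, 21, 23, 10, 15.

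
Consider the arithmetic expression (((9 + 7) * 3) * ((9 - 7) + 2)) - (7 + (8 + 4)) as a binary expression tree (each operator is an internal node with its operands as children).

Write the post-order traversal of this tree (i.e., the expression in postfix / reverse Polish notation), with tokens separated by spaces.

Post-order on an expression tree gives postfix notation: for each operator, emit left operand, right operand, then the operator.

9 7 + 3 * 9 7 - 2 + * 7 8 4 + + -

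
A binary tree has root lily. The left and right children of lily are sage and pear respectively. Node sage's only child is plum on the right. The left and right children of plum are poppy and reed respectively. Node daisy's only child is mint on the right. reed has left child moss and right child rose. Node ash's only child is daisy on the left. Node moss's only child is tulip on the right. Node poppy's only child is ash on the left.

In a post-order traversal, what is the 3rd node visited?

Post-order visits the left subtree, then the right subtree, then the node.
At lily: go left to sage.
  At sage: no left child.
  At sage: go right to plum.
    At plum: go left to poppy.
      At poppy: go left to ash.
        At ash: go left to daisy.
          At daisy: no left child.
          At daisy: go right to mint.
            mint is a leaf — visit mint.
          Visit daisy.
        At ash: no right child.
        Visit ash.
      At poppy: no right child.
      Visit poppy.
    At plum: go right to reed.
      At reed: go left to moss.
        At moss: no left child.
        At moss: go right to tulip.
          tulip is a leaf — visit tulip.
        Visit moss.
      At reed: go right to rose.
        rose is a leaf — visit rose.
      Visit reed.
    Visit plum.
  Visit sage.
At lily: go right to pear.
  pear is a leaf — visit pear.
Visit lily.
Full post-order sequence: mint, daisy, ash, poppy, tulip, moss, rose, reed, plum, sage, pear, lily.

ash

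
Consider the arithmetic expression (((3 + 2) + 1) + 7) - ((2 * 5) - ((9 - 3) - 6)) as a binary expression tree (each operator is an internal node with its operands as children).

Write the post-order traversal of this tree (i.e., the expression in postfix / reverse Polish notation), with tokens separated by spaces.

3 2 + 1 + 7 + 2 5 * 9 3 - 6 - - -

Post-order on an expression tree gives postfix notation: for each operator, emit left operand, right operand, then the operator.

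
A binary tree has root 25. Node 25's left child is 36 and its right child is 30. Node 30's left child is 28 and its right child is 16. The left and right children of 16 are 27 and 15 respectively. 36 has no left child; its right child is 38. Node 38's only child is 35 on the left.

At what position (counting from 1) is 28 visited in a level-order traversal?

5

Level-order visits nodes level by level from the root, left to right within each level.
Level 0: 25
Level 1: 36, 30
Level 2: 38, 28, 16
Level 3: 35, 27, 15
Full level-order sequence: 25, 36, 30, 38, 28, 16, 35, 27, 15.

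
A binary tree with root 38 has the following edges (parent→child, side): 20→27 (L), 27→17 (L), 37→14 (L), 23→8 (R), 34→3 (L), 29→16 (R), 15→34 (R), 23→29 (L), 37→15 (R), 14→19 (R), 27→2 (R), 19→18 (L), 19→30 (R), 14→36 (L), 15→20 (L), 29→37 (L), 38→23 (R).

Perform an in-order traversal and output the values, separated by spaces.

38 36 14 18 19 30 37 17 27 2 20 15 3 34 29 16 23 8

In-order visits the left subtree, then the node, then the right subtree.
At 38: no left child.
Visit 38.
At 38: go right to 23.
  At 23: go left to 29.
    At 29: go left to 37.
      At 37: go left to 14.
        At 14: go left to 36.
          36 is a leaf — visit 36.
        Visit 14.
        At 14: go right to 19.
          At 19: go left to 18.
            18 is a leaf — visit 18.
          Visit 19.
          At 19: go right to 30.
            30 is a leaf — visit 30.
      Visit 37.
      At 37: go right to 15.
        At 15: go left to 20.
          At 20: go left to 27.
            At 27: go left to 17.
              17 is a leaf — visit 17.
            Visit 27.
            At 27: go right to 2.
              2 is a leaf — visit 2.
          Visit 20.
          At 20: no right child.
        Visit 15.
        At 15: go right to 34.
          At 34: go left to 3.
            3 is a leaf — visit 3.
          Visit 34.
          At 34: no right child.
    Visit 29.
    At 29: go right to 16.
      16 is a leaf — visit 16.
  Visit 23.
  At 23: go right to 8.
    8 is a leaf — visit 8.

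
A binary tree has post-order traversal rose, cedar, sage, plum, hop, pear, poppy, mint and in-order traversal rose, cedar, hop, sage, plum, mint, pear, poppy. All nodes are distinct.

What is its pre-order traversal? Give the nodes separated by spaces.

mint hop cedar rose plum sage poppy pear

The last element of post-order is the root; it splits in-order into left and right subtrees.
Root mint: left subtree has 5 nodes {rose, cedar, hop, sage, plum}, right has 2 {pear, poppy}.
  Root hop: left subtree has 2 nodes {rose, cedar}, right has 2 {sage, plum}.
    Root cedar: left subtree has 1 node {rose}, right has 0 { }.
    Root plum: left subtree has 1 node {sage}, right has 0 { }.
  Root poppy: left subtree has 1 node {pear}, right has 0 { }.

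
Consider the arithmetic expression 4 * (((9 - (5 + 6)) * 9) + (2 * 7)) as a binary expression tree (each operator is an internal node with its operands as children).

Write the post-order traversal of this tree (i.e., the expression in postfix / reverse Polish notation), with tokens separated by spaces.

4 9 5 6 + - 9 * 2 7 * + *

Post-order on an expression tree gives postfix notation: for each operator, emit left operand, right operand, then the operator.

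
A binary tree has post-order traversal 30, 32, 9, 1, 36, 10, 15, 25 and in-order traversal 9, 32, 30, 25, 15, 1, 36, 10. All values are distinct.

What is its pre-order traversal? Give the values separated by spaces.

The last element of post-order is the root; it splits in-order into left and right subtrees.
Root 25: left subtree has 3 nodes {9, 32, 30}, right has 4 {15, 1, 36, 10}.
  Root 9: left subtree has 0 nodes { }, right has 2 {32, 30}.
    Root 32: left subtree has 0 nodes { }, right has 1 {30}.
  Root 15: left subtree has 0 nodes { }, right has 3 {1, 36, 10}.
    Root 10: left subtree has 2 nodes {1, 36}, right has 0 { }.
      Root 36: left subtree has 1 node {1}, right has 0 { }.

25 9 32 30 15 10 36 1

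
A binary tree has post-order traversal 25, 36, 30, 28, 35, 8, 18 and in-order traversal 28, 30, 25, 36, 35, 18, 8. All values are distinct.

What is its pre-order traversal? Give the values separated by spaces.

The last element of post-order is the root; it splits in-order into left and right subtrees.
Root 18: left subtree has 5 nodes {28, 30, 25, 36, 35}, right has 1 {8}.
  Root 35: left subtree has 4 nodes {28, 30, 25, 36}, right has 0 { }.
    Root 28: left subtree has 0 nodes { }, right has 3 {30, 25, 36}.
      Root 30: left subtree has 0 nodes { }, right has 2 {25, 36}.
        Root 36: left subtree has 1 node {25}, right has 0 { }.

18 35 28 30 36 25 8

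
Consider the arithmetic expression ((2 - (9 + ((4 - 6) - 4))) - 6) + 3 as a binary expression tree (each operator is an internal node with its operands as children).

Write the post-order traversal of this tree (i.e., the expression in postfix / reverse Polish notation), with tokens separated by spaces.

2 9 4 6 - 4 - + - 6 - 3 +

Post-order on an expression tree gives postfix notation: for each operator, emit left operand, right operand, then the operator.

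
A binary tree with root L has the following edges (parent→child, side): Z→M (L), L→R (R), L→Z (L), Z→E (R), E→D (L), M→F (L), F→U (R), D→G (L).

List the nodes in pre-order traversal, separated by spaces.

Pre-order visits the node, then its left subtree, then its right subtree.
Visit L.
At L: go left to Z.
  Visit Z.
  At Z: go left to M.
    Visit M.
    At M: go left to F.
      Visit F.
      At F: no left child.
      At F: go right to U.
        U is a leaf — visit U.
    At M: no right child.
  At Z: go right to E.
    Visit E.
    At E: go left to D.
      Visit D.
      At D: go left to G.
        G is a leaf — visit G.
      At D: no right child.
    At E: no right child.
At L: go right to R.
  R is a leaf — visit R.

L Z M F U E D G R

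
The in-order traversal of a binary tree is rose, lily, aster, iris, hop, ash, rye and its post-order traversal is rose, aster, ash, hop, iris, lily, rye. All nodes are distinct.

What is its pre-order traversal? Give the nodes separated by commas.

rye, lily, rose, iris, aster, hop, ash

The last element of post-order is the root; it splits in-order into left and right subtrees.
Root rye: left subtree has 6 nodes {rose, lily, aster, iris, hop, ash}, right has 0 { }.
  Root lily: left subtree has 1 node {rose}, right has 4 {aster, iris, hop, ash}.
    Root iris: left subtree has 1 node {aster}, right has 2 {hop, ash}.
      Root hop: left subtree has 0 nodes { }, right has 1 {ash}.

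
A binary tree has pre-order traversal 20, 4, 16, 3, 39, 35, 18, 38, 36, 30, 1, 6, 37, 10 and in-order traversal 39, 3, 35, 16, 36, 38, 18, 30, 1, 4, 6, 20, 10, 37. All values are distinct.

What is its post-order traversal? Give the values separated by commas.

The first element of pre-order is the root; it splits in-order into left and right subtrees.
Root 20: left subtree has 11 nodes {39, 3, 35, 16, 36, 38, 18, 30, 1, 4, 6}, right has 2 {10, 37}.
  Root 4: left subtree has 9 nodes {39, 3, 35, 16, 36, 38, 18, 30, 1}, right has 1 {6}.
    Root 16: left subtree has 3 nodes {39, 3, 35}, right has 5 {36, 38, 18, 30, 1}.
      Root 3: left subtree has 1 node {39}, right has 1 {35}.
      Root 18: left subtree has 2 nodes {36, 38}, right has 2 {30, 1}.
        Root 38: left subtree has 1 node {36}, right has 0 { }.
        Root 30: left subtree has 0 nodes { }, right has 1 {1}.
  Root 37: left subtree has 1 node {10}, right has 0 { }.

39, 35, 3, 36, 38, 1, 30, 18, 16, 6, 4, 10, 37, 20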